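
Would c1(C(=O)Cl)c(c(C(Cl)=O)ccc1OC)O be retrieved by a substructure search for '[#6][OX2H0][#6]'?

The pattern [#6][OX2H0][#6] describes an aliphatic oxygen bridging two carbons with no H on the oxygen — an ether.
The molecule carries a methoxy ether (-OCH3), whose atoms satisfy every constraint of the query, so the pattern matches.

Yes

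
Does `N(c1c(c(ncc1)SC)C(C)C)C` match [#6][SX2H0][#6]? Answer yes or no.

Yes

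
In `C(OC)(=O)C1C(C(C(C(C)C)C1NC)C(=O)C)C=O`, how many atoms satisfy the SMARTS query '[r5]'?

5

Check the 19 heavy atoms by environment: 5× C (in 5-ring) → match; 9× C (acyclic) → no; 4× O (acyclic) → no; 1× N (acyclic) → no.
That gives 5 matching atoms.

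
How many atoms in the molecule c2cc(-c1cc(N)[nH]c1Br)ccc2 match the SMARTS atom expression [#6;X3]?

10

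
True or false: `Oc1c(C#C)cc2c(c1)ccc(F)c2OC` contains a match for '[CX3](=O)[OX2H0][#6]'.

The pattern [CX3](=O)[OX2H0][#6] describes a carbonyl carbon bonded to an oxygen that is itself bonded to carbon (no H on that O) — an ester.
The closest candidate here is a methoxy ether (-OCH3), but the ether oxygen is not adjacent to a C=O carbon. No other fragment satisfies the full query, so there is no match.

False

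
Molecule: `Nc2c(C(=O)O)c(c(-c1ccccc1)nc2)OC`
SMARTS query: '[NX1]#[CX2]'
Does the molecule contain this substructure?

No

The pattern [NX1]#[CX2] describes a nitrogen triple-bonded to a two-connected carbon — a nitrile.
The closest candidate here is a primary amino group (-NH2), but the nitrogen is NX3 (three connections), not NX1 triple-bonded. No other fragment satisfies the full query, so there is no match.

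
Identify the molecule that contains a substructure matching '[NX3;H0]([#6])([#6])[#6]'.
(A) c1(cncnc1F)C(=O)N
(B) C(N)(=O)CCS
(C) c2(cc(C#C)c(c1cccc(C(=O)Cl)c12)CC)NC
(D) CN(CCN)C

[NX3;H0]([#6])([#6])[#6] describes a trivalent nitrogen with no H, bonded to three carbons (a tertiary amine).
(A) has a primary amide (-C(=O)NH2) but the amide nitrogen has H2 and only one carbon neighbour.
(B) has a primary amide (-C(=O)NH2) but the amide nitrogen has H2 and only one carbon neighbour.
(C) has an N-methylamino group (-NHCH3) but the nitrogen still has one H (H1), not H0.
(D) contains a dimethylamino group (-N(CH3)2), which satisfies every atom and bond constraint.
So the answer is (D).

D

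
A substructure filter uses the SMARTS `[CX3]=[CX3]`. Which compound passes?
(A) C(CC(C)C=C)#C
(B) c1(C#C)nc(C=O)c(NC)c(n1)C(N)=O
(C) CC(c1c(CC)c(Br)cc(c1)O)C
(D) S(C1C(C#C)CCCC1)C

A

[CX3]=[CX3] describes a non-aromatic C=C double bond between two sp2 carbons (an alkene).
(A) contains a vinyl group (-CH=CH2), which satisfies every atom and bond constraint.
(B) has an ethynyl group (-C#CH) but the C-C bond is a triple bond, not a double bond.
(C) has an ethyl group (-CH2CH3) but its C-C bond is a single bond between CX4 carbons, not CX3=CX3.
(D) has an ethynyl group (-C#CH) but the C-C bond is a triple bond, not a double bond.
So the answer is (A).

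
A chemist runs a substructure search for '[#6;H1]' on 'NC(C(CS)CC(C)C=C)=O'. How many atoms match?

3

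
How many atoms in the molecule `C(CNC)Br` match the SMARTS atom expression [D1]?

The query [D1] means: atom with exactly one heavy-atom neighbour (degree 1).
Check the 5 heavy atoms by environment: 2× C (D2) → no; 1× N (D2) → no; 1× C (D1) → match; 1× Br (D1) → match.
Summing the matching environments: 1 + 1 = 2 matching atoms.

2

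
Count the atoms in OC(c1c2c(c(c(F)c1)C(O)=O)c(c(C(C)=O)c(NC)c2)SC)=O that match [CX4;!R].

3

The query [CX4;!R] means: aliphatic carbon with four total connections, not in a ring.
Check the 24 heavy atoms by environment: 10× c (aromatic, X3, in 6-ring) → no; 3× C (X3, acyclic) → no; 3× O (X1, acyclic) → no; 2× O (X2, acyclic) → no; 1× S (X2, acyclic) → no; 3× C (X4, acyclic) → match; 1× N (X3, acyclic) → no; 1× F (X1, acyclic) → no.
That gives 3 matching atoms.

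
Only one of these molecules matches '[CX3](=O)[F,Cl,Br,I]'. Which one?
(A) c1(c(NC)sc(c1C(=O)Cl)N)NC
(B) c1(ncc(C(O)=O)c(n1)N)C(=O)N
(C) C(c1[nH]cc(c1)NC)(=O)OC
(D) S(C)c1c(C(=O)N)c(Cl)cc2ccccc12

A

[CX3](=O)[F,Cl,Br,I] describes a carbonyl carbon bonded to a halogen (an acyl halide).
(A) contains an acyl chloride (-C(=O)Cl), which satisfies every atom and bond constraint.
(B) has a carboxylic acid group (-C(=O)OH) but the carbonyl is bonded to -OH, not to a halogen.
(C) has a methyl-ester group (-C(=O)OCH3) but the carbonyl is bonded to -O-C, not to a halogen.
(D) has a chloro substituent but the Cl is not on a carbonyl carbon.
So the answer is (A).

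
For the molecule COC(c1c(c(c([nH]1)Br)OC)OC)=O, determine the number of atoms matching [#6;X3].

5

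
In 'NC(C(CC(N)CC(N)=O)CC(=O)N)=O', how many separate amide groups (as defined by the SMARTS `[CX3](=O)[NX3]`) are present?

3

[CX3](=O)[NX3] is the SMARTS for an amide: a carbonyl carbon bonded to a trivalent nitrogen.
The molecule carries 3 separate instances of a primary amide (-C(=O)NH2) meeting every constraint; each maps to a distinct set of atoms, giving 3 matches.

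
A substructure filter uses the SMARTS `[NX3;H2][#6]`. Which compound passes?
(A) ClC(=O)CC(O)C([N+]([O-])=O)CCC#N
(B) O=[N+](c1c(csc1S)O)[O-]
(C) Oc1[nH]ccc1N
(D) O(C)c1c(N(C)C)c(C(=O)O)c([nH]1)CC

C

[NX3;H2][#6] describes a trivalent nitrogen with two H attached to carbon (a primary amine).
(A) has a nitro group (-[N+](=O)[O-]) but the nitrogen is [N+] with no H, not NX3H2.
(B) has a nitro group (-[N+](=O)[O-]) but the nitrogen is [N+] with no H, not NX3H2.
(C) contains a primary amino group (-NH2), which satisfies every atom and bond constraint.
(D) has a dimethylamino group (-N(CH3)2) but the nitrogen has H0, not H2.
So the answer is (C).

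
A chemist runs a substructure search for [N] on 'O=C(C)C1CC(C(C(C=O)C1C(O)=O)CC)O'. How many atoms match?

0

The query [N] means: uppercase N matches aliphatic (non-aromatic) nitrogen only.
Check the 17 heavy atoms by environment: 12× C → no; 5× O → no.
No environment satisfies the query, so 0 matching atoms.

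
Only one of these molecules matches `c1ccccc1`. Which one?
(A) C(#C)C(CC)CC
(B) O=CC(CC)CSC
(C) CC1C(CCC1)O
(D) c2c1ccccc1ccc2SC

D

c1ccccc1 describes six aromatic carbons in a ring (a benzene ring).
(A) has a methyl group (-CH3) but no six-membered all-carbon aromatic ring is present.
(B) has a methyl group (-CH3) but no six-membered all-carbon aromatic ring is present.
(C) has a methyl group (-CH3) but no six-membered all-carbon aromatic ring is present.
(D) contains the required atom environment, so the pattern matches.
So the answer is (D).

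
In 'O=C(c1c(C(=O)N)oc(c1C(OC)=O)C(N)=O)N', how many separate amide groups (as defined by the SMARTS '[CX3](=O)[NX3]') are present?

3

[CX3](=O)[NX3] is the SMARTS for an amide: a carbonyl carbon bonded to a trivalent nitrogen.
The molecule carries 3 separate instances of a primary amide (-C(=O)NH2) meeting every constraint; each maps to a distinct set of atoms, giving 3 matches.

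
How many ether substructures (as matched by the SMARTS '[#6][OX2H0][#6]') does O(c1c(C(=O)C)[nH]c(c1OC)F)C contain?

[#6][OX2H0][#6] is the SMARTS for an ether: an aliphatic oxygen bridging two carbons with no H on the oxygen.
The molecule carries 2 separate instances of a methoxy ether (-OCH3) meeting every constraint; each maps to a distinct set of atoms, giving 2 matches.

2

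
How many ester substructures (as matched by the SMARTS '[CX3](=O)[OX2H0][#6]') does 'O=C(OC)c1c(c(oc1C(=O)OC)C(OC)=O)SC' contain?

[CX3](=O)[OX2H0][#6] is the SMARTS for an ester: a carbonyl carbon bonded to an oxygen that is itself bonded to carbon (no H on that O).
The molecule carries 3 separate instances of a methyl-ester group (-C(=O)OCH3) meeting every constraint; each maps to a distinct set of atoms, giving 3 matches.

3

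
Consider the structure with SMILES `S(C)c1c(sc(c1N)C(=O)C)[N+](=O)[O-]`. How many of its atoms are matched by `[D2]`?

Check the 14 heavy atoms by environment: 1× s (aromatic, D2) → match; 4× c (aromatic, D3) → no; 1× C (D3) → no; 2× O (D1) → no; 2× C (D1) → no; 1× N (charge +1, D3) → no; 1× O (charge -1, D1) → no; 1× S (D2) → match; 1× N (D1) → no.
Summing the matching environments: 1 + 1 = 2 matching atoms.

2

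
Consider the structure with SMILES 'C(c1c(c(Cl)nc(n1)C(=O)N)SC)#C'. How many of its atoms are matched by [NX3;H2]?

The query [NX3;H2] means: aliphatic N with 3 total connections, two of them H — an -NH2 nitrogen (amine or amide).
Check the 14 heavy atoms by environment: 2× n (aromatic, H0, X2) → no; 4× c (aromatic, H0, X3) → no; 1× C (H0, X3) → no; 1× O (H0, X1) → no; 1× N (H2, X3) → match; 1× C (H0, X2) → no; 1× C (H1, X2) → no; 1× S (H0, X2) → no; 1× C (H3, X4) → no; 1× Cl (H0, X1) → no.
That gives 1 matching atom.

1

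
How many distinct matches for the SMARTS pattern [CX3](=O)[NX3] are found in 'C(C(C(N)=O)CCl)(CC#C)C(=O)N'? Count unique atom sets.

2

[CX3](=O)[NX3] is the SMARTS for an amide: a carbonyl carbon bonded to a trivalent nitrogen.
The molecule carries 2 separate instances of a primary amide (-C(=O)NH2) meeting every constraint; each maps to a distinct set of atoms, giving 2 matches.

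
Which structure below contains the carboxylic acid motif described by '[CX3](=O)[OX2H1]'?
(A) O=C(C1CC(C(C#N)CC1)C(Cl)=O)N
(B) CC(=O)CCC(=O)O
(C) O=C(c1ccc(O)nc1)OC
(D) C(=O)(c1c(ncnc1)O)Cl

B

[CX3](=O)[OX2H1] describes an sp2 carbon double-bonded to O and single-bonded to an -OH oxygen (a carboxylic acid).
(A) has a primary amide (-C(=O)NH2) but the carbonyl is bonded to N, not to an -OH oxygen.
(B) contains a carboxylic acid group (-C(=O)OH), which satisfies every atom and bond constraint.
(C) has a methyl-ester group (-C(=O)OCH3) but the singly-bonded O has no H (OX2H0, not OX2H1).
(D) has an acyl chloride (-C(=O)Cl) but the carbonyl is bonded to Cl, not to an -OH oxygen.
So the answer is (B).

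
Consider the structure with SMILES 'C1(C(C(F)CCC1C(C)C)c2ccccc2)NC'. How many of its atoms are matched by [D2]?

The query [D2] means: atom with exactly two heavy-atom neighbours.
Check the 18 heavy atoms by environment: 5× C (D3) → no; 2× C (D2) → match; 1× c (aromatic, D3) → no; 5× c (aromatic, D2) → match; 1× F (D1) → no; 1× N (D2) → match; 3× C (D1) → no.
Summing the matching environments: 2 + 5 + 1 = 8 matching atoms.

8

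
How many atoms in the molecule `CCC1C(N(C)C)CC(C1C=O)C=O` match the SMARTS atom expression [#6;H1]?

6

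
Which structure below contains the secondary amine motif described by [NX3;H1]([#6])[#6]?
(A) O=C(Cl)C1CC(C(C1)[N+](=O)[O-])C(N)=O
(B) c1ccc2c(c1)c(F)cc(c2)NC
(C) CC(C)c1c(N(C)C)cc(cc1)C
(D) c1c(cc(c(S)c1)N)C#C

[NX3;H1]([#6])[#6] describes a trivalent nitrogen with one H, bonded to two carbons (a secondary amine).
(A) has a primary amide (-C(=O)NH2) but the -C(=O)NH2 nitrogen has H2, not H1.
(B) contains an N-methylamino group (-NHCH3), which satisfies every atom and bond constraint.
(C) has a dimethylamino group (-N(CH3)2) but the nitrogen has H0, not H1.
(D) has a primary amino group (-NH2) but the nitrogen has H2 and only one carbon neighbour.
So the answer is (B).

B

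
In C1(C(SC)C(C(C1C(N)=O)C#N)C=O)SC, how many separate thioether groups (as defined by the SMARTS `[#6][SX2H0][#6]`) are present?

2

[#6][SX2H0][#6] is the SMARTS for a thioether: an aliphatic sulfur bridging two carbons with no H on the sulfur.
The molecule carries 2 separate instances of a methylthio ether (-SCH3) meeting every constraint; each maps to a distinct set of atoms, giving 2 matches.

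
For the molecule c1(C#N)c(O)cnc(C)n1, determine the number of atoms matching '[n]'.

The query [n] means: lowercase n matches aromatic nitrogen only.
Check the 10 heavy atoms by environment: 2× n (aromatic) → match; 4× c (aromatic) → no; 1× O → no; 2× C → no; 1× N → no.
That gives 2 matching atoms.

2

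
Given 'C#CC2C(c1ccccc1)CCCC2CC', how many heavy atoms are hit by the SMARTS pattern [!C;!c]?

0

The query [!C;!c] means: neither aliphatic nor aromatic carbon — same as [!#6].
Check the 16 heavy atoms by environment: 10× C → no; 6× c (aromatic) → no.
No environment satisfies the query, so 0 matching atoms.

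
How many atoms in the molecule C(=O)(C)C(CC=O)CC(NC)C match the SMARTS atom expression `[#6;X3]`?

The query [#6;X3] means: any carbon (aromatic or not) with three total connections.
Check the 12 heavy atoms by environment: 7× C (X4) → no; 2× C (X3) → match; 2× O (X1) → no; 1× N (X3) → no.
That gives 2 matching atoms.

2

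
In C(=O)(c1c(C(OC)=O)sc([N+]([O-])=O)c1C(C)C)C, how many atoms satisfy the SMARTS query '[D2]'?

2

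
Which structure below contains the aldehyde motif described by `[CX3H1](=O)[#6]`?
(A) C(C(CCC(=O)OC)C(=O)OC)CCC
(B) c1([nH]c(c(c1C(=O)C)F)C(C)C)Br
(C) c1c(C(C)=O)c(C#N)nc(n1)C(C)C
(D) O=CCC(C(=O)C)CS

D

[CX3H1](=O)[#6] describes an sp2 carbon with one H, double-bonded to O and single-bonded to carbon (an aldehyde).
(A) has a methyl-ester group (-C(=O)OCH3) but the carbonyl carbon has H0, not H1.
(B) has an acetyl/ketone group (-C(=O)CH3) but the carbonyl carbon has H0 (two carbon neighbours), not H1.
(C) has an acetyl/ketone group (-C(=O)CH3) but the carbonyl carbon has H0 (two carbon neighbours), not H1.
(D) contains an aldehyde (-CHO), which satisfies every atom and bond constraint.
So the answer is (D).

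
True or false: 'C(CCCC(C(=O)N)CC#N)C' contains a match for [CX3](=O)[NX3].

The pattern [CX3](=O)[NX3] describes a carbonyl carbon bonded to a trivalent nitrogen — an amide.
The molecule carries a primary amide (-C(=O)NH2), whose atoms satisfy every constraint of the query, so the pattern matches.

True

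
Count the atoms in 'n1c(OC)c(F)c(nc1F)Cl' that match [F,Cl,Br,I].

3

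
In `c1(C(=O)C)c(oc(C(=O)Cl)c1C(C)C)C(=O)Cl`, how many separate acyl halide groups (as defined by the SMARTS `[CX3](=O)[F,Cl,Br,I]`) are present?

2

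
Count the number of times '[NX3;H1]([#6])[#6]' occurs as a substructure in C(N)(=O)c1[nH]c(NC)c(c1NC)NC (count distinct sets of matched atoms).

3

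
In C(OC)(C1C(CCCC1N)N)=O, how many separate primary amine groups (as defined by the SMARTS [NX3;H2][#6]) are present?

[NX3;H2][#6] is the SMARTS for a primary amine: a trivalent nitrogen with two H attached to carbon.
The molecule carries 2 separate instances of a primary amino group (-NH2) meeting every constraint; each maps to a distinct set of atoms, giving 2 matches.

2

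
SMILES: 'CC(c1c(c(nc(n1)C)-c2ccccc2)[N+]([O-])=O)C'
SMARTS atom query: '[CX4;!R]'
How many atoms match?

4

The query [CX4;!R] means: aliphatic carbon with four total connections, not in a ring.
Check the 19 heavy atoms by environment: 2× n (aromatic, X2, in 6-ring) → no; 10× c (aromatic, X3, in 6-ring) → no; 4× C (X4, acyclic) → match; 1× N (charge +1, X3, acyclic) → no; 1× O (charge -1, X1, acyclic) → no; 1× O (X1, acyclic) → no.
That gives 4 matching atoms.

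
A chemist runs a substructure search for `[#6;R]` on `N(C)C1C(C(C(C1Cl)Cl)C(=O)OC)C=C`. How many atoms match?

5

Check the 15 heavy atoms by environment: 5× C (in 5-ring) → match; 1× N (acyclic) → no; 5× C (acyclic) → no; 2× Cl (acyclic) → no; 2× O (acyclic) → no.
That gives 5 matching atoms.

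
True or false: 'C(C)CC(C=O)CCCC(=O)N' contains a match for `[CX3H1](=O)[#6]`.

True

The pattern [CX3H1](=O)[#6] describes an sp2 carbon with one H, double-bonded to O and single-bonded to carbon — an aldehyde.
The molecule carries an aldehyde (-CHO), whose atoms satisfy every constraint of the query, so the pattern matches.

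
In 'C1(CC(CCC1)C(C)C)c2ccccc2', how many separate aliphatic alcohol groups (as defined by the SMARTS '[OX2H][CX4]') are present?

0

[OX2H][CX4] is the SMARTS for an aliphatic alcohol: a hydroxyl oxygen bound to an sp3 (X4) carbon.
No fragment in the molecule satisfies every constraint, giving 0 matches.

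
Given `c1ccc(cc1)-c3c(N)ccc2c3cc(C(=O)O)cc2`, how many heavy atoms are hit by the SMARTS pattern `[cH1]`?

10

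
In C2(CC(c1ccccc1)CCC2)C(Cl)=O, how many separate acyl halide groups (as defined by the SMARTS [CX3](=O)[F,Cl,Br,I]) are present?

[CX3](=O)[F,Cl,Br,I] is the SMARTS for an acyl halide: a carbonyl carbon bonded to a halogen.
Exactly one fragment in the molecule meets all constraints, giving 1 match.

1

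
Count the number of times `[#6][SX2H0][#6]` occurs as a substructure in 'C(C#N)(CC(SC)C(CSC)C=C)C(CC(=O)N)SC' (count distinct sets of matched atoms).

[#6][SX2H0][#6] is the SMARTS for a thioether: an aliphatic sulfur bridging two carbons with no H on the sulfur.
The molecule carries 3 separate instances of a methylthio ether (-SCH3) meeting every constraint; each maps to a distinct set of atoms, giving 3 matches.

3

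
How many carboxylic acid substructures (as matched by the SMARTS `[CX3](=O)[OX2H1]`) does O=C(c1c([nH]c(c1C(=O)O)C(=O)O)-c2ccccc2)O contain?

3

[CX3](=O)[OX2H1] is the SMARTS for a carboxylic acid: an sp2 carbon double-bonded to O and single-bonded to an -OH oxygen.
The molecule carries 3 separate instances of a carboxylic acid group (-C(=O)OH) meeting every constraint; each maps to a distinct set of atoms, giving 3 matches.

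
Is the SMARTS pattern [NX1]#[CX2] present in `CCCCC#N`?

The pattern [NX1]#[CX2] describes a nitrogen triple-bonded to a two-connected carbon — a nitrile.
The molecule carries a nitrile (-C#N), whose atoms satisfy every constraint of the query, so the pattern matches.

Yes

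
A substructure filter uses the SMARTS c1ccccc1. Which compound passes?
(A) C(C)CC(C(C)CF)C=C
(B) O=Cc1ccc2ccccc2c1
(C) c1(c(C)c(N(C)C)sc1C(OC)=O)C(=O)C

B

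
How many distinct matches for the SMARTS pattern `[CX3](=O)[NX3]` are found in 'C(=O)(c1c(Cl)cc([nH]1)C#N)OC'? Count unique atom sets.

0

[CX3](=O)[NX3] is the SMARTS for an amide: a carbonyl carbon bonded to a trivalent nitrogen.
The molecule has a methyl-ester group (-C(=O)OCH3), but the carbonyl is bonded to O, not to an NX3 nitrogen; nothing else fits, so there are 0 matches.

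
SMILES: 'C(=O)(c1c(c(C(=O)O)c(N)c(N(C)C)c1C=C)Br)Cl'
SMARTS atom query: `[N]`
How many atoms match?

Check the 19 heavy atoms by environment: 6× c (aromatic) → no; 2× N → match; 6× C → no; 3× O → no; 1× Cl → no; 1× Br → no.
That gives 2 matching atoms.

2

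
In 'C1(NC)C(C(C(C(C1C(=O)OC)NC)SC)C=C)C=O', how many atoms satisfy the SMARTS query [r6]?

6

The query [r6] means: r6 matches atoms in a six-membered ring.
Check the 20 heavy atoms by environment: 6× C (in 6-ring) → match; 8× C (acyclic) → no; 3× O (acyclic) → no; 2× N (acyclic) → no; 1× S (acyclic) → no.
That gives 6 matching atoms.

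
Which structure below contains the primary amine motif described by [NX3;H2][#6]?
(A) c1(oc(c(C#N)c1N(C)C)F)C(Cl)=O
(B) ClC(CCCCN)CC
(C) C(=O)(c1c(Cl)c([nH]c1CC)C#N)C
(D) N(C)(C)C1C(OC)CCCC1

B

[NX3;H2][#6] describes a trivalent nitrogen with two H attached to carbon (a primary amine).
(A) has a nitrile (-C#N) but the nitrogen is NX1 (triple-bonded), not NX3 with two H.
(B) contains a primary amino group (-NH2), which satisfies every atom and bond constraint.
(C) has a nitrile (-C#N) but the nitrogen is NX1 (triple-bonded), not NX3 with two H.
(D) has a dimethylamino group (-N(CH3)2) but the nitrogen has H0, not H2.
So the answer is (B).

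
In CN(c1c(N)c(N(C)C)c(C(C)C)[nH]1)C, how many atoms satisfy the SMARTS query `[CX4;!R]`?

7

The query [CX4;!R] means: aliphatic carbon with four total connections, not in a ring.
Check the 15 heavy atoms by environment: 1× n (aromatic, X3, in 5-ring) → no; 4× c (aromatic, X3, in 5-ring) → no; 7× C (X4, acyclic) → match; 3× N (X3, acyclic) → no.
That gives 7 matching atoms.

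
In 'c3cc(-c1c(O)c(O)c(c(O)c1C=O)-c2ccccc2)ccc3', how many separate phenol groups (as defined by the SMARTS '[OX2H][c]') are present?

3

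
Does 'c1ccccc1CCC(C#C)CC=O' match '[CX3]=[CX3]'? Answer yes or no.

No

The pattern [CX3]=[CX3] describes a non-aromatic C=C double bond between two sp2 carbons — an alkene.
The closest candidate here is an ethynyl group (-C#CH), but the C-C bond is a triple bond, not a double bond. No other fragment satisfies the full query, so there is no match.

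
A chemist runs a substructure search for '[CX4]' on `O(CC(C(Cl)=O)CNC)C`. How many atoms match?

The query [CX4] means: C with X4: aliphatic carbon with exactly 4 total connections (bonds + H).
Check the 10 heavy atoms by environment: 5× C (X4) → match; 1× N (X3) → no; 1× C (X3) → no; 1× O (X1) → no; 1× Cl (X1) → no; 1× O (X2) → no.
That gives 5 matching atoms.

5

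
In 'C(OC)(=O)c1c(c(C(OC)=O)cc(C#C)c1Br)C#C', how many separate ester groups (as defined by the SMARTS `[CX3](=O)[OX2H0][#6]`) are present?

2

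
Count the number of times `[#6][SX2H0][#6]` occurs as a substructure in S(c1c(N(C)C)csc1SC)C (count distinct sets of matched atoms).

2

[#6][SX2H0][#6] is the SMARTS for a thioether: an aliphatic sulfur bridging two carbons with no H on the sulfur.
The molecule carries 2 separate instances of a methylthio ether (-SCH3) meeting every constraint; each maps to a distinct set of atoms, giving 2 matches.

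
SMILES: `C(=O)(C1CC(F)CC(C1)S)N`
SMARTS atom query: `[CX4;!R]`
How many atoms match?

The query [CX4;!R] means: aliphatic carbon with four total connections, not in a ring.
Check the 11 heavy atoms by environment: 6× C (X4, in 6-ring) → no; 1× F (X1, acyclic) → no; 1× C (X3, acyclic) → no; 1× O (X1, acyclic) → no; 1× N (X3, acyclic) → no; 1× S (X2, acyclic) → no.
No environment satisfies the query, so 0 matching atoms.

0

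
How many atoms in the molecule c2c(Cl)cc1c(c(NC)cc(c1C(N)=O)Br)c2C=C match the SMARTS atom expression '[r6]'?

The query [r6] means: r6 matches atoms in a six-membered ring.
Check the 19 heavy atoms by environment: 10× c (aromatic, in 6-ring) → match; 1× Br (acyclic) → no; 2× N (acyclic) → no; 4× C (acyclic) → no; 1× Cl (acyclic) → no; 1× O (acyclic) → no.
That gives 10 matching atoms.

10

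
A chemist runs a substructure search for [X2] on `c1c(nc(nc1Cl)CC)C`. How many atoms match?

2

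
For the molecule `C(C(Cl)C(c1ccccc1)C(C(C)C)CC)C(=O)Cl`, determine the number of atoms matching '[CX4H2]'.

2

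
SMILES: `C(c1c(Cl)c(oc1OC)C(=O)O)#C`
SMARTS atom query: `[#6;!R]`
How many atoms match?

4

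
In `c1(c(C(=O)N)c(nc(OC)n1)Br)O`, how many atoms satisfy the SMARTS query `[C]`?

2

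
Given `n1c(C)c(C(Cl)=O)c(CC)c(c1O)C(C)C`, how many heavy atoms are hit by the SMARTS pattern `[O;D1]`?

Check the 16 heavy atoms by environment: 1× n (aromatic, D2) → no; 5× c (aromatic, D3) → no; 2× O (D1) → match; 2× C (D3) → no; 4× C (D1) → no; 1× Cl (D1) → no; 1× C (D2) → no.
That gives 2 matching atoms.

2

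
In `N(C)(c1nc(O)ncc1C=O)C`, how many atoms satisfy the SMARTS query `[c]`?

4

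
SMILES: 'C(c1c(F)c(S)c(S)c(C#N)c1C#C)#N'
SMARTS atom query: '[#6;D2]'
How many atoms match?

3

The query [#6;D2] means: any carbon bonded to exactly two heavy atoms.
Check the 15 heavy atoms by environment: 6× c (aromatic, D3) → no; 3× C (D2) → match; 2× N (D1) → no; 2× S (D1) → no; 1× F (D1) → no; 1× C (D1) → no.
That gives 3 matching atoms.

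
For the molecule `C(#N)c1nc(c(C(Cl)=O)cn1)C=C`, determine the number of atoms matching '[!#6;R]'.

2

The query [!#6;R] means: non-carbon atom that is part of a ring.
Check the 13 heavy atoms by environment: 2× n (aromatic, in 6-ring) → match; 4× c (aromatic, in 6-ring) → no; 4× C (acyclic) → no; 1× O (acyclic) → no; 1× Cl (acyclic) → no; 1× N (acyclic) → no.
That gives 2 matching atoms.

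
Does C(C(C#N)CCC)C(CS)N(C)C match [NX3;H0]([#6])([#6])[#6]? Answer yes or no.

Yes

The pattern [NX3;H0]([#6])([#6])[#6] describes a trivalent nitrogen with no H, bonded to three carbons — a tertiary amine.
The molecule carries a dimethylamino group (-N(CH3)2), whose atoms satisfy every constraint of the query, so the pattern matches.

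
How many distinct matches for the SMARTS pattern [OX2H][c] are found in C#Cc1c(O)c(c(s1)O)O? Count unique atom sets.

3

[OX2H][c] is the SMARTS for a phenol: a hydroxyl oxygen attached to an aromatic carbon.
The molecule carries 3 separate instances of a hydroxyl group (-OH) meeting every constraint; each maps to a distinct set of atoms, giving 3 matches.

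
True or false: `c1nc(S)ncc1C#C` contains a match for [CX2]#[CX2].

True

The pattern [CX2]#[CX2] describes a carbon-carbon triple bond — an alkyne.
The molecule carries an ethynyl group (-C#CH), whose atoms satisfy every constraint of the query, so the pattern matches.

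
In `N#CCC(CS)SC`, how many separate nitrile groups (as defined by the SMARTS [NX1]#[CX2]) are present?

1

[NX1]#[CX2] is the SMARTS for a nitrile: a nitrogen triple-bonded to a two-connected carbon.
Exactly one fragment in the molecule meets all constraints, giving 1 match.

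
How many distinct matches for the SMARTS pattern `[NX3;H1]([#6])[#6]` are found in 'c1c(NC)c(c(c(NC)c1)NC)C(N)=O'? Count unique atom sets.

3

[NX3;H1]([#6])[#6] is the SMARTS for a secondary amine: a trivalent nitrogen with one H, bonded to two carbons.
The molecule carries 3 separate instances of an N-methylamino group (-NHCH3) meeting every constraint; each maps to a distinct set of atoms, giving 3 matches.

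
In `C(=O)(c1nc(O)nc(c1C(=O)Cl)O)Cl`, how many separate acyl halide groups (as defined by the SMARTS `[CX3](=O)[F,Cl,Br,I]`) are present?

[CX3](=O)[F,Cl,Br,I] is the SMARTS for an acyl halide: a carbonyl carbon bonded to a halogen.
The molecule carries 2 separate instances of an acyl chloride (-C(=O)Cl) meeting every constraint; each maps to a distinct set of atoms, giving 2 matches.

2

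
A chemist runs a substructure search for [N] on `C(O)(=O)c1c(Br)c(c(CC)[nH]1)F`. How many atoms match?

The query [N] means: uppercase N matches aliphatic (non-aromatic) nitrogen only.
Check the 12 heavy atoms by environment: 1× n (aromatic) → no; 4× c (aromatic) → no; 1× Br → no; 3× C → no; 2× O → no; 1× F → no.
No environment satisfies the query, so 0 matching atoms.

0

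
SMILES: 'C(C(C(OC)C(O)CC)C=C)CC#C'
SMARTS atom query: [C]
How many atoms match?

12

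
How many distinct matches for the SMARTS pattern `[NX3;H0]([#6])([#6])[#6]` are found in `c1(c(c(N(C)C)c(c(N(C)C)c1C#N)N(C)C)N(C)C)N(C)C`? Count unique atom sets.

5

[NX3;H0]([#6])([#6])[#6] is the SMARTS for a tertiary amine: a trivalent nitrogen with no H, bonded to three carbons.
The molecule carries 5 separate instances of a dimethylamino group (-N(CH3)2) meeting every constraint; each maps to a distinct set of atoms, giving 5 matches.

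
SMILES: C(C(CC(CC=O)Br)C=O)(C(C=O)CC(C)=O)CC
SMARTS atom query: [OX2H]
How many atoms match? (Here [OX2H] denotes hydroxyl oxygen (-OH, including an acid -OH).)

0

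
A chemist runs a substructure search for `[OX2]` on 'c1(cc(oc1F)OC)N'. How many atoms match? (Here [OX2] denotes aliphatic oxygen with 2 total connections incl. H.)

1

Check the 9 heavy atoms by environment: 1× o (aromatic, X2) → no; 4× c (aromatic, X3) → no; 1× N (X3) → no; 1× F (X1) → no; 1× O (X2) → match; 1× C (X4) → no.
That gives 1 matching atom.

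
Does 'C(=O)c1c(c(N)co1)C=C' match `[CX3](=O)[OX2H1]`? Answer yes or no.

The pattern [CX3](=O)[OX2H1] describes an sp2 carbon double-bonded to O and single-bonded to an -OH oxygen — a carboxylic acid.
The closest candidate here is an aldehyde (-CHO), but there is no singly-bonded oxygen on the carbonyl carbon. No other fragment satisfies the full query, so there is no match.

No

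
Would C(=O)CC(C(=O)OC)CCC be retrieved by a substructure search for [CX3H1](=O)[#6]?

The pattern [CX3H1](=O)[#6] describes an sp2 carbon with one H, double-bonded to O and single-bonded to carbon — an aldehyde.
The molecule carries an aldehyde (-CHO), whose atoms satisfy every constraint of the query, so the pattern matches.

Yes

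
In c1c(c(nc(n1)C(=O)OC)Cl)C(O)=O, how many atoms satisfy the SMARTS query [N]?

0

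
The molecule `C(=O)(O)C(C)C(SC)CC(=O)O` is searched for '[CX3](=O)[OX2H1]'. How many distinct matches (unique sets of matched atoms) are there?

2

[CX3](=O)[OX2H1] is the SMARTS for a carboxylic acid: an sp2 carbon double-bonded to O and single-bonded to an -OH oxygen.
The molecule carries 2 separate instances of a carboxylic acid group (-C(=O)OH) meeting every constraint; each maps to a distinct set of atoms, giving 2 matches.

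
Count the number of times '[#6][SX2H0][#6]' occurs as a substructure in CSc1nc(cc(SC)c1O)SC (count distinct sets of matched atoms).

[#6][SX2H0][#6] is the SMARTS for a thioether: an aliphatic sulfur bridging two carbons with no H on the sulfur.
The molecule carries 3 separate instances of a methylthio ether (-SCH3) meeting every constraint; each maps to a distinct set of atoms, giving 3 matches.

3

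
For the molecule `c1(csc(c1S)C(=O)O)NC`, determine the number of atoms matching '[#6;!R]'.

The query [#6;!R] means: carbon not in any ring.
Check the 11 heavy atoms by environment: 1× s (aromatic, in 5-ring) → no; 4× c (aromatic, in 5-ring) → no; 1× N (acyclic) → no; 2× C (acyclic) → match; 2× O (acyclic) → no; 1× S (acyclic) → no.
That gives 2 matching atoms.

2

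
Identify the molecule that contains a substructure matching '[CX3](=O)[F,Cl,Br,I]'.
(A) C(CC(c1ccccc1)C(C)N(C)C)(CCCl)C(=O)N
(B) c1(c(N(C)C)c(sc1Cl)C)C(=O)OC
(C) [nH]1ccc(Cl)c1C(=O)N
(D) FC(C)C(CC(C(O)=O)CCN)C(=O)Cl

D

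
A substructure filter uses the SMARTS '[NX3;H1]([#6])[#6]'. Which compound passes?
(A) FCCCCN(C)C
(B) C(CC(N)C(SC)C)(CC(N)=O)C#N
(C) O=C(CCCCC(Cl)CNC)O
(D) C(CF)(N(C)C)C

[NX3;H1]([#6])[#6] describes a trivalent nitrogen with one H, bonded to two carbons (a secondary amine).
(A) has a dimethylamino group (-N(CH3)2) but the nitrogen has H0, not H1.
(B) has a primary amino group (-NH2) but the nitrogen has H2 and only one carbon neighbour.
(C) contains an N-methylamino group (-NHCH3), which satisfies every atom and bond constraint.
(D) has a dimethylamino group (-N(CH3)2) but the nitrogen has H0, not H1.
So the answer is (C).

C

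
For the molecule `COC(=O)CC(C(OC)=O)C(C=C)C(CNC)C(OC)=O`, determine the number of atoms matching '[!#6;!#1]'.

7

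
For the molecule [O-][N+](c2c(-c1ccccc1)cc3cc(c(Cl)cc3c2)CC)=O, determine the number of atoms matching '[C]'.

2

The query [C] means: uppercase C matches aliphatic (non-aromatic) carbon only.
Check the 22 heavy atoms by environment: 16× c (aromatic) → no; 1× Cl → no; 2× C → match; 1× N (charge +1) → no; 1× O (charge -1) → no; 1× O → no.
That gives 2 matching atoms.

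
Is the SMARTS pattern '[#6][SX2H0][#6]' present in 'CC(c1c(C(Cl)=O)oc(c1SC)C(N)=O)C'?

Yes

The pattern [#6][SX2H0][#6] describes an aliphatic sulfur bridging two carbons with no H on the sulfur — a thioether.
The molecule carries a methylthio ether (-SCH3), whose atoms satisfy every constraint of the query, so the pattern matches.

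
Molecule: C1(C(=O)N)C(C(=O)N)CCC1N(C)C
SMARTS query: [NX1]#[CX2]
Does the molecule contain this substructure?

No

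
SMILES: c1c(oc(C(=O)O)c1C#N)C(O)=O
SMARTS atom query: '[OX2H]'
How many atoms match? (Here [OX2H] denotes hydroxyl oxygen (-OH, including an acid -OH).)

2

Check the 13 heavy atoms by environment: 1× o (aromatic, H0, X2) → no; 3× c (aromatic, H0, X3) → no; 1× c (aromatic, H1, X3) → no; 2× C (H0, X3) → no; 2× O (H0, X1) → no; 2× O (H1, X2) → match; 1× C (H0, X2) → no; 1× N (H0, X1) → no.
That gives 2 matching atoms.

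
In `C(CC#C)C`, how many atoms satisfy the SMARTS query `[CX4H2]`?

2

The query [CX4H2] means: sp3 carbon (X4) with exactly two hydrogens.
Check the 5 heavy atoms by environment: 2× C (H2, X4) → match; 1× C (H3, X4) → no; 1× C (H0, X2) → no; 1× C (H1, X2) → no.
That gives 2 matching atoms.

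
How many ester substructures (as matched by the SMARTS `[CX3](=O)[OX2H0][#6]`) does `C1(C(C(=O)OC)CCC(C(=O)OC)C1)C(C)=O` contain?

[CX3](=O)[OX2H0][#6] is the SMARTS for an ester: a carbonyl carbon bonded to an oxygen that is itself bonded to carbon (no H on that O).
The molecule carries 2 separate instances of a methyl-ester group (-C(=O)OCH3) meeting every constraint; each maps to a distinct set of atoms, giving 2 matches.

2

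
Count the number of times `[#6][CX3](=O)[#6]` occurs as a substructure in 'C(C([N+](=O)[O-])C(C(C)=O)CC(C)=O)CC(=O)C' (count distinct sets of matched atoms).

[#6][CX3](=O)[#6] is the SMARTS for a ketone: a carbonyl carbon (no H) flanked by two carbons.
The molecule carries 3 separate instances of an acetyl/ketone group (-C(=O)CH3) meeting every constraint; each maps to a distinct set of atoms, giving 3 matches.

3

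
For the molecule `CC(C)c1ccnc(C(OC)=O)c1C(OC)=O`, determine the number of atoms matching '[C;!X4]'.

2

The query [C;!X4] means: aliphatic carbon that does not have four total connections.
Check the 17 heavy atoms by environment: 1× n (aromatic, X2) → no; 5× c (aromatic, X3) → no; 5× C (X4) → no; 2× C (X3) → match; 2× O (X1) → no; 2× O (X2) → no.
That gives 2 matching atoms.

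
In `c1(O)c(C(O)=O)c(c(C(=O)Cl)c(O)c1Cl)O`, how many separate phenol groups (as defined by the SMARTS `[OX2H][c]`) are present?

3

[OX2H][c] is the SMARTS for a phenol: a hydroxyl oxygen attached to an aromatic carbon.
The molecule carries 3 separate instances of a hydroxyl group (-OH) meeting every constraint; each maps to a distinct set of atoms, giving 3 matches.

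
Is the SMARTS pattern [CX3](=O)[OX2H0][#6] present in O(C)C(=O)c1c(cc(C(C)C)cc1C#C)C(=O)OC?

Yes

The pattern [CX3](=O)[OX2H0][#6] describes a carbonyl carbon bonded to an oxygen that is itself bonded to carbon (no H on that O) — an ester.
The molecule carries a methyl-ester group (-C(=O)OCH3), whose atoms satisfy every constraint of the query, so the pattern matches.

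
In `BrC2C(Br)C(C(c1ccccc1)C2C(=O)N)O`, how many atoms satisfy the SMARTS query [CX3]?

The query [CX3] means: C with X3: aliphatic carbon with exactly 3 total connections.
Check the 17 heavy atoms by environment: 5× C (X4) → no; 1× C (X3) → match; 1× O (X1) → no; 1× N (X3) → no; 6× c (aromatic, X3) → no; 2× Br (X1) → no; 1× O (X2) → no.
That gives 1 matching atom.

1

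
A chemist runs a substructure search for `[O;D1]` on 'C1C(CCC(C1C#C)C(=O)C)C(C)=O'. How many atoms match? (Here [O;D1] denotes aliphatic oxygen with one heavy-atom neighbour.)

2

The query [O;D1] means: aliphatic oxygen bonded to exactly one heavy atom.
Check the 14 heavy atoms by environment: 5× C (D3) → no; 4× C (D2) → no; 3× C (D1) → no; 2× O (D1) → match.
That gives 2 matching atoms.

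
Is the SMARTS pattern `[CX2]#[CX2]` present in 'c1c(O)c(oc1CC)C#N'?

No

The pattern [CX2]#[CX2] describes a carbon-carbon triple bond — an alkyne.
The closest candidate here is a nitrile (-C#N), but the triple bond is C#N, not C#C. No other fragment satisfies the full query, so there is no match.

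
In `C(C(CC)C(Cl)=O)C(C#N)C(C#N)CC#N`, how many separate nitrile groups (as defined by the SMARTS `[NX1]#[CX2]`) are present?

3

[NX1]#[CX2] is the SMARTS for a nitrile: a nitrogen triple-bonded to a two-connected carbon.
The molecule carries 3 separate instances of a nitrile (-C#N) meeting every constraint; each maps to a distinct set of atoms, giving 3 matches.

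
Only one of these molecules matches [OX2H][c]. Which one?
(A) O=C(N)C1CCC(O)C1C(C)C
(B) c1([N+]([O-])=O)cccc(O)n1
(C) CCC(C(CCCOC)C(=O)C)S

[OX2H][c] describes a hydroxyl oxygen attached to an aromatic carbon (a phenol).
(A) has a hydroxyl group (-OH) but the -OH is on an aliphatic carbon, not an aromatic c.
(B) contains a hydroxyl group (-OH), which satisfies every atom and bond constraint.
(C) has a methoxy ether (-OCH3) but the oxygen has H0, not H1.
So the answer is (B).

B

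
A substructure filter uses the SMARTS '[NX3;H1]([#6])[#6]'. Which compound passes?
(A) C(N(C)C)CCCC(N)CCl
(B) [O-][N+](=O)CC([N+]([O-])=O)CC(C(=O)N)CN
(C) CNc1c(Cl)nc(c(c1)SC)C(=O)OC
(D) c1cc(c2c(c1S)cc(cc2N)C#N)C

[NX3;H1]([#6])[#6] describes a trivalent nitrogen with one H, bonded to two carbons (a secondary amine).
(A) has a dimethylamino group (-N(CH3)2) but the nitrogen has H0, not H1.
(B) has a primary amide (-C(=O)NH2) but the -C(=O)NH2 nitrogen has H2, not H1.
(C) contains an N-methylamino group (-NHCH3), which satisfies every atom and bond constraint.
(D) has a primary amino group (-NH2) but the nitrogen has H2 and only one carbon neighbour.
So the answer is (C).

C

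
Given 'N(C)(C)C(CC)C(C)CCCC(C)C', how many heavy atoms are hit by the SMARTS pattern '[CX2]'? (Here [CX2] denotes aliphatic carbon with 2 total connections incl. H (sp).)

0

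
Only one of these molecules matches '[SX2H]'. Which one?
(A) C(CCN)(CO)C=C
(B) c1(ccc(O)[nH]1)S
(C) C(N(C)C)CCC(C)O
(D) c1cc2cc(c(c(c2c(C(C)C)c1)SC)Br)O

B

[SX2H] describes an aliphatic sulfur with two connections, one being H (a thiol).
(A) has a hydroxyl group (-OH) but it is an -OH, not an -SH.
(B) contains a thiol (-SH), which satisfies every atom and bond constraint.
(C) has a hydroxyl group (-OH) but it is an -OH, not an -SH.
(D) has a methylthio ether (-SCH3) but the sulfur has H0 (bonded to two carbons), not H1.
So the answer is (B).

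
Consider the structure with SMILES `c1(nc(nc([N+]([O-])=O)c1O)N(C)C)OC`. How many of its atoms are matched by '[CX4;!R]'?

3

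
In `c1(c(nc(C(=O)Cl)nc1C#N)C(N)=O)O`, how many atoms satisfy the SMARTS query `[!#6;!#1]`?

8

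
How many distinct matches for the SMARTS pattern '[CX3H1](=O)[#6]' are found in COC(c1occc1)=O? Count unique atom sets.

0

[CX3H1](=O)[#6] is the SMARTS for an aldehyde: an sp2 carbon with one H, double-bonded to O and single-bonded to carbon.
The molecule has a methyl-ester group (-C(=O)OCH3), but the carbonyl carbon has H0, not H1; nothing else fits, so there are 0 matches.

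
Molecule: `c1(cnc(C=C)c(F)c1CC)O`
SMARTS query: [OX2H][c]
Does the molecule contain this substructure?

The pattern [OX2H][c] describes a hydroxyl oxygen attached to an aromatic carbon — a phenol.
The molecule carries a hydroxyl group (-OH), whose atoms satisfy every constraint of the query, so the pattern matches.

Yes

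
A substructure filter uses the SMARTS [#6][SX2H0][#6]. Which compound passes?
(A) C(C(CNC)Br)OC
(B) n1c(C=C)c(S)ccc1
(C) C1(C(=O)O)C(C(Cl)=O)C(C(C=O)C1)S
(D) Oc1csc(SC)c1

D

[#6][SX2H0][#6] describes an aliphatic sulfur bridging two carbons with no H on the sulfur (a thioether).
(A) has a methoxy ether (-OCH3) but the bridging atom is O, not S.
(B) has a thiol (-SH) but the sulfur has H1, not H0 bridging two carbons.
(C) has a thiol (-SH) but the sulfur has H1, not H0 bridging two carbons.
(D) contains a methylthio ether (-SCH3), which satisfies every atom and bond constraint.
So the answer is (D).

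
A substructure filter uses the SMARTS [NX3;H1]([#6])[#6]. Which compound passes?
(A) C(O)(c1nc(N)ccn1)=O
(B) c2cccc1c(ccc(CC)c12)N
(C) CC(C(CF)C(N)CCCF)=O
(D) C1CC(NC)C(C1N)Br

[NX3;H1]([#6])[#6] describes a trivalent nitrogen with one H, bonded to two carbons (a secondary amine).
(A) has a primary amino group (-NH2) but the nitrogen has H2 and only one carbon neighbour.
(B) has a primary amino group (-NH2) but the nitrogen has H2 and only one carbon neighbour.
(C) has a primary amino group (-NH2) but the nitrogen has H2 and only one carbon neighbour.
(D) contains an N-methylamino group (-NHCH3), which satisfies every atom and bond constraint.
So the answer is (D).

D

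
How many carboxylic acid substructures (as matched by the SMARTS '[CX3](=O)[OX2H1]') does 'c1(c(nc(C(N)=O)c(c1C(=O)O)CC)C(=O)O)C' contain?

2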